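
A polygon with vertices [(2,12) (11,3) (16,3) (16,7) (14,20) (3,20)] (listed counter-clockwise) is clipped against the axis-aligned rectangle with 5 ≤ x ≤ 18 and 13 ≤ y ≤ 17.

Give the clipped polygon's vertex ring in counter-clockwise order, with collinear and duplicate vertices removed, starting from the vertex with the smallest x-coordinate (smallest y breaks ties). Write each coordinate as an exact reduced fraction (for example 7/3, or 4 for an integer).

Clipped polygon: [(5,13) (196/13,13) (188/13,17) (5,17)]

1. After x ≥ 5: [(5,9) (11,3) (16,3) (16,7) (14,20) (5,20)]
2. After x ≤ 18: [(5,9) (11,3) (16,3) (16,7) (14,20) (5,20)]
3. After y ≥ 13: [(5,13) (196/13,13) (14,20) (5,20)]
4. After y ≤ 17: [(5,17) (5,13) (196/13,13) (188/13,17)]
5. Canonical ring: [(5,13) (196/13,13) (188/13,17) (5,17)]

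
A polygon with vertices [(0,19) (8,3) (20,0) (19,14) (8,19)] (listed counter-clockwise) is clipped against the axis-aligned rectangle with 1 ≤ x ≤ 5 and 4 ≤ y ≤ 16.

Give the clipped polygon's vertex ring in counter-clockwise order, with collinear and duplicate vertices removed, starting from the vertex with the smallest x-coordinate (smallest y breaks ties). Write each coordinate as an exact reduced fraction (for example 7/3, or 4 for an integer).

Clipped polygon: [(3/2,16) (5,9) (5,16)]

1. After x ≥ 1: [(1,19) (1,17) (8,3) (20,0) (19,14) (8,19)]
2. After x ≤ 5: [(5,19) (1,19) (1,17) (5,9)]
3. After y ≥ 4: [(5,19) (1,19) (1,17) (5,9)]
4. After y ≤ 16: [(5,16) (3/2,16) (5,9)]
5. Canonical ring: [(3/2,16) (5,9) (5,16)]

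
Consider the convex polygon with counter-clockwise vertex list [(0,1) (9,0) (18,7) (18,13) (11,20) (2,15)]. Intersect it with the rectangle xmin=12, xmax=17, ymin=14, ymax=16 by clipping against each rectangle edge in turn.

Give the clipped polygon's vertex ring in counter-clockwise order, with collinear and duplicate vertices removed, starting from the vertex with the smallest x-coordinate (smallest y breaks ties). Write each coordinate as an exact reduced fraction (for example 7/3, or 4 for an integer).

Clipped polygon: [(12,14) (17,14) (15,16) (12,16)]

1. After x ≥ 12: [(12,7/3) (18,7) (18,13) (12,19)]
2. After x ≤ 17: [(12,7/3) (17,56/9) (17,14) (12,19)]
3. After y ≥ 14: [(12,14) (17,14) (17,14) (12,19)]
4. After y ≤ 16: [(12,16) (12,14) (17,14) (17,14) (15,16)]
5. Canonical ring: [(12,14) (17,14) (15,16) (12,16)]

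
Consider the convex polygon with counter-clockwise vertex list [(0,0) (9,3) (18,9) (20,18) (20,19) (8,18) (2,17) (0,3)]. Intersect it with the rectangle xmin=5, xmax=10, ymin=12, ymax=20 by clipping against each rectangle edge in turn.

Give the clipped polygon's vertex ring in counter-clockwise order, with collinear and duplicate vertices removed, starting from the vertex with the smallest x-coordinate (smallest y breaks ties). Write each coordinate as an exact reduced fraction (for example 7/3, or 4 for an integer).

1. After x ≥ 5: [(5,5/3) (9,3) (18,9) (20,18) (20,19) (8,18) (5,35/2)]
2. After x ≤ 10: [(5,5/3) (9,3) (10,11/3) (10,109/6) (8,18) (5,35/2)]
3. After y ≥ 12: [(5,12) (10,12) (10,109/6) (8,18) (5,35/2)]
4. After y ≤ 20: [(5,12) (10,12) (10,109/6) (8,18) (5,35/2)]
5. Canonical ring: [(5,12) (10,12) (10,109/6) (8,18) (5,35/2)]

Clipped polygon: [(5,12) (10,12) (10,109/6) (8,18) (5,35/2)]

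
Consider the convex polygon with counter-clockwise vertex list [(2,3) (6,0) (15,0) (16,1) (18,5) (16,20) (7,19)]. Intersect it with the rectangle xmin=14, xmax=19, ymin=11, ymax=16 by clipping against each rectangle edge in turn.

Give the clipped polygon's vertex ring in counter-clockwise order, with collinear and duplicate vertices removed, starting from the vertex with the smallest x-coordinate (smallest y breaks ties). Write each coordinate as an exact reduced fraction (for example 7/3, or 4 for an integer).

Clipped polygon: [(14,11) (86/5,11) (248/15,16) (14,16)]

1. After x ≥ 14: [(14,0) (15,0) (16,1) (18,5) (16,20) (14,178/9)]
2. After x ≤ 19: [(14,0) (15,0) (16,1) (18,5) (16,20) (14,178/9)]
3. After y ≥ 11: [(14,11) (86/5,11) (16,20) (14,178/9)]
4. After y ≤ 16: [(14,16) (14,11) (86/5,11) (248/15,16)]
5. Canonical ring: [(14,11) (86/5,11) (248/15,16) (14,16)]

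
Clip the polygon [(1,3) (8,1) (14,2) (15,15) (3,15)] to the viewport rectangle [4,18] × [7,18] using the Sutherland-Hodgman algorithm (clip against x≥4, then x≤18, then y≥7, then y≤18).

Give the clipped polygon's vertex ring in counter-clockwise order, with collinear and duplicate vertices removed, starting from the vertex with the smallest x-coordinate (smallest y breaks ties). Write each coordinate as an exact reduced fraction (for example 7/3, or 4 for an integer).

Clipped polygon: [(4,7) (187/13,7) (15,15) (4,15)]

1. After x ≥ 4: [(4,15/7) (8,1) (14,2) (15,15) (4,15)]
2. After x ≤ 18: [(4,15/7) (8,1) (14,2) (15,15) (4,15)]
3. After y ≥ 7: [(4,7) (187/13,7) (15,15) (4,15)]
4. After y ≤ 18: [(4,7) (187/13,7) (15,15) (4,15)]
5. Canonical ring: [(4,7) (187/13,7) (15,15) (4,15)]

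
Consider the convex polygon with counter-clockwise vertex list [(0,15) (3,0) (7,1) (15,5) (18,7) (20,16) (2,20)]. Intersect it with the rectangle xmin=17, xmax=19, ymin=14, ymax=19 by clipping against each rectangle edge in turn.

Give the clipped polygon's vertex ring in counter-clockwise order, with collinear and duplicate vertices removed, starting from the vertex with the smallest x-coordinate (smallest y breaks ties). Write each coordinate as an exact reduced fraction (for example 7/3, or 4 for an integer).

Clipped polygon: [(17,14) (19,14) (19,146/9) (17,50/3)]

1. After x ≥ 17: [(17,19/3) (18,7) (20,16) (17,50/3)]
2. After x ≤ 19: [(17,19/3) (18,7) (19,23/2) (19,146/9) (17,50/3)]
3. After y ≥ 14: [(17,14) (19,14) (19,146/9) (17,50/3)]
4. After y ≤ 19: [(17,14) (19,14) (19,146/9) (17,50/3)]
5. Canonical ring: [(17,14) (19,14) (19,146/9) (17,50/3)]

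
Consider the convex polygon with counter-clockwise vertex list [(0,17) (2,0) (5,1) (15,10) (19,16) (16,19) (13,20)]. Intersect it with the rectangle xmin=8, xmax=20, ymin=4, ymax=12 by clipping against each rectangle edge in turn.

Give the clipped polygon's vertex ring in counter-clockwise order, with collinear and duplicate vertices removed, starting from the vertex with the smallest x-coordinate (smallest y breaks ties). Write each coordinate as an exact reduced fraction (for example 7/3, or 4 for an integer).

Clipped polygon: [(8,4) (25/3,4) (15,10) (49/3,12) (8,12)]

1. After x ≥ 8: [(8,245/13) (8,37/10) (15,10) (19,16) (16,19) (13,20)]
2. After x ≤ 20: [(8,245/13) (8,37/10) (15,10) (19,16) (16,19) (13,20)]
3. After y ≥ 4: [(8,245/13) (8,4) (25/3,4) (15,10) (19,16) (16,19) (13,20)]
4. After y ≤ 12: [(8,12) (8,4) (25/3,4) (15,10) (49/3,12)]
5. Canonical ring: [(8,4) (25/3,4) (15,10) (49/3,12) (8,12)]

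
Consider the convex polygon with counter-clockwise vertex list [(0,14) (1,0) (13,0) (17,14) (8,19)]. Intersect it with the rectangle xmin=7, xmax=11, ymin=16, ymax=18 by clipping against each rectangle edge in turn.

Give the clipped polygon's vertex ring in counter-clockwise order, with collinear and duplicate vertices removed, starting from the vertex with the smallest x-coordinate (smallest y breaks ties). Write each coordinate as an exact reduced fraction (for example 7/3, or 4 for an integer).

1. After x ≥ 7: [(7,147/8) (7,0) (13,0) (17,14) (8,19)]
2. After x ≤ 11: [(7,147/8) (7,0) (11,0) (11,52/3) (8,19)]
3. After y ≥ 16: [(7,147/8) (7,16) (11,16) (11,52/3) (8,19)]
4. After y ≤ 18: [(7,18) (7,16) (11,16) (11,52/3) (49/5,18)]
5. Canonical ring: [(7,16) (11,16) (11,52/3) (49/5,18) (7,18)]

Clipped polygon: [(7,16) (11,16) (11,52/3) (49/5,18) (7,18)]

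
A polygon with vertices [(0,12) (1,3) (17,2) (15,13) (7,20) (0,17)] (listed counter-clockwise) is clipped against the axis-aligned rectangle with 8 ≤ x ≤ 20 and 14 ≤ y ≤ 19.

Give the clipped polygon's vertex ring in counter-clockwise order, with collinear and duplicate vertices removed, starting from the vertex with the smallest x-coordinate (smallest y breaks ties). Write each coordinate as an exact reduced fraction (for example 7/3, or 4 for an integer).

Clipped polygon: [(8,14) (97/7,14) (57/7,19) (8,19)]

1. After x ≥ 8: [(8,41/16) (17,2) (15,13) (8,153/8)]
2. After x ≤ 20: [(8,41/16) (17,2) (15,13) (8,153/8)]
3. After y ≥ 14: [(8,14) (97/7,14) (8,153/8)]
4. After y ≤ 19: [(8,19) (8,14) (97/7,14) (57/7,19)]
5. Canonical ring: [(8,14) (97/7,14) (57/7,19) (8,19)]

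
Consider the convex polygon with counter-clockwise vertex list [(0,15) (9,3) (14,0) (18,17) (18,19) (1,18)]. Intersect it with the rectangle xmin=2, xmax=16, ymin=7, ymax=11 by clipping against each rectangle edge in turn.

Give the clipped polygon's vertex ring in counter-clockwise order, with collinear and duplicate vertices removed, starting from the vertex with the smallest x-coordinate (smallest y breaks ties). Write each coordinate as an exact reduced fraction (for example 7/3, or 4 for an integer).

Clipped polygon: [(3,11) (6,7) (266/17,7) (16,17/2) (16,11)]

1. After x ≥ 2: [(2,37/3) (9,3) (14,0) (18,17) (18,19) (2,307/17)]
2. After x ≤ 16: [(2,37/3) (9,3) (14,0) (16,17/2) (16,321/17) (2,307/17)]
3. After y ≥ 7: [(2,37/3) (6,7) (266/17,7) (16,17/2) (16,321/17) (2,307/17)]
4. After y ≤ 11: [(3,11) (6,7) (266/17,7) (16,17/2) (16,11)]
5. Canonical ring: [(3,11) (6,7) (266/17,7) (16,17/2) (16,11)]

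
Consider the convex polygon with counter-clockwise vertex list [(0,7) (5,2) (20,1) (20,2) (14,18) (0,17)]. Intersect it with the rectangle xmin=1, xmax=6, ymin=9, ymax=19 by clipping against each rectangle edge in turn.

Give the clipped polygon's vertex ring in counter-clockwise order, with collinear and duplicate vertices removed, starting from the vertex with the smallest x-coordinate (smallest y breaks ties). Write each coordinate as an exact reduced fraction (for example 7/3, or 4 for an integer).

Clipped polygon: [(1,9) (6,9) (6,122/7) (1,239/14)]

1. After x ≥ 1: [(1,6) (5,2) (20,1) (20,2) (14,18) (1,239/14)]
2. After x ≤ 6: [(1,6) (5,2) (6,29/15) (6,122/7) (1,239/14)]
3. After y ≥ 9: [(1,9) (6,9) (6,122/7) (1,239/14)]
4. After y ≤ 19: [(1,9) (6,9) (6,122/7) (1,239/14)]
5. Canonical ring: [(1,9) (6,9) (6,122/7) (1,239/14)]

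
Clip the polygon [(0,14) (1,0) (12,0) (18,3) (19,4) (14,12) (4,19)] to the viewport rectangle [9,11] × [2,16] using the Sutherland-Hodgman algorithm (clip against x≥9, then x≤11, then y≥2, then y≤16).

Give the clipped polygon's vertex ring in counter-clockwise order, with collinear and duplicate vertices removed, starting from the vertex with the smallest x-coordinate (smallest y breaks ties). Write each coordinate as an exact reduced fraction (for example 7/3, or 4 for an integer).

1. After x ≥ 9: [(9,0) (12,0) (18,3) (19,4) (14,12) (9,31/2)]
2. After x ≤ 11: [(9,0) (11,0) (11,141/10) (9,31/2)]
3. After y ≥ 2: [(9,2) (11,2) (11,141/10) (9,31/2)]
4. After y ≤ 16: [(9,2) (11,2) (11,141/10) (9,31/2)]
5. Canonical ring: [(9,2) (11,2) (11,141/10) (9,31/2)]

Clipped polygon: [(9,2) (11,2) (11,141/10) (9,31/2)]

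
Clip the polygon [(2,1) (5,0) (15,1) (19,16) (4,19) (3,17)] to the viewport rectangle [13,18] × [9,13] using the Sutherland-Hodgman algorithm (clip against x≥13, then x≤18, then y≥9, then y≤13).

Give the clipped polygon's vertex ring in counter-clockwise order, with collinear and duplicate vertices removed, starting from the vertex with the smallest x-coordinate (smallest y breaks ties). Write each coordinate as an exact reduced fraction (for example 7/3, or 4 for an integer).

1. After x ≥ 13: [(13,4/5) (15,1) (19,16) (13,86/5)]
2. After x ≤ 18: [(13,4/5) (15,1) (18,49/4) (18,81/5) (13,86/5)]
3. After y ≥ 9: [(13,9) (257/15,9) (18,49/4) (18,81/5) (13,86/5)]
4. After y ≤ 13: [(13,13) (13,9) (257/15,9) (18,49/4) (18,13)]
5. Canonical ring: [(13,9) (257/15,9) (18,49/4) (18,13) (13,13)]

Clipped polygon: [(13,9) (257/15,9) (18,49/4) (18,13) (13,13)]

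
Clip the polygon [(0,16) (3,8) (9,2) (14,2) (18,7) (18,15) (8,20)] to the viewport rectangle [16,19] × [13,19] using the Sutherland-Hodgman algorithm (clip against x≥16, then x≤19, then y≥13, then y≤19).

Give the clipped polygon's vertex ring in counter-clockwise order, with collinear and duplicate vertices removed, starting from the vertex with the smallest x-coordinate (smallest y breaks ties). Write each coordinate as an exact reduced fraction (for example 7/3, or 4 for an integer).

Clipped polygon: [(16,13) (18,13) (18,15) (16,16)]

1. After x ≥ 16: [(16,9/2) (18,7) (18,15) (16,16)]
2. After x ≤ 19: [(16,9/2) (18,7) (18,15) (16,16)]
3. After y ≥ 13: [(16,13) (18,13) (18,15) (16,16)]
4. After y ≤ 19: [(16,13) (18,13) (18,15) (16,16)]
5. Canonical ring: [(16,13) (18,13) (18,15) (16,16)]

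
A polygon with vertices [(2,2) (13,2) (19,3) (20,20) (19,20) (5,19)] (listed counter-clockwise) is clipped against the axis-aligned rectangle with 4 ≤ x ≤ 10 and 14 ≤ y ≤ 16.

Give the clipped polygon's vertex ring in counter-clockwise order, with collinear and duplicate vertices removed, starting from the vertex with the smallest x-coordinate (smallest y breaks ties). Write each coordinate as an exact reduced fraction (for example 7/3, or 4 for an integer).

Clipped polygon: [(70/17,14) (10,14) (10,16) (76/17,16)]

1. After x ≥ 4: [(4,40/3) (4,2) (13,2) (19,3) (20,20) (19,20) (5,19)]
2. After x ≤ 10: [(4,40/3) (4,2) (10,2) (10,271/14) (5,19)]
3. After y ≥ 14: [(70/17,14) (10,14) (10,271/14) (5,19)]
4. After y ≤ 16: [(76/17,16) (70/17,14) (10,14) (10,16)]
5. Canonical ring: [(70/17,14) (10,14) (10,16) (76/17,16)]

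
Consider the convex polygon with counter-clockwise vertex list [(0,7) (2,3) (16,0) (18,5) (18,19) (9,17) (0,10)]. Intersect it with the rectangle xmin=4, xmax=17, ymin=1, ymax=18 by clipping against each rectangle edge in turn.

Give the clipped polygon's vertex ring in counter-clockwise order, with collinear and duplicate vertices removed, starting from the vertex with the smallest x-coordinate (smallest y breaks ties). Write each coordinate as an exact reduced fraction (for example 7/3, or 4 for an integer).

Clipped polygon: [(4,18/7) (34/3,1) (82/5,1) (17,5/2) (17,18) (27/2,18) (9,17) (4,118/9)]

1. After x ≥ 4: [(4,18/7) (16,0) (18,5) (18,19) (9,17) (4,118/9)]
2. After x ≤ 17: [(4,18/7) (16,0) (17,5/2) (17,169/9) (9,17) (4,118/9)]
3. After y ≥ 1: [(4,18/7) (34/3,1) (82/5,1) (17,5/2) (17,169/9) (9,17) (4,118/9)]
4. After y ≤ 18: [(4,18/7) (34/3,1) (82/5,1) (17,5/2) (17,18) (27/2,18) (9,17) (4,118/9)]
5. Canonical ring: [(4,18/7) (34/3,1) (82/5,1) (17,5/2) (17,18) (27/2,18) (9,17) (4,118/9)]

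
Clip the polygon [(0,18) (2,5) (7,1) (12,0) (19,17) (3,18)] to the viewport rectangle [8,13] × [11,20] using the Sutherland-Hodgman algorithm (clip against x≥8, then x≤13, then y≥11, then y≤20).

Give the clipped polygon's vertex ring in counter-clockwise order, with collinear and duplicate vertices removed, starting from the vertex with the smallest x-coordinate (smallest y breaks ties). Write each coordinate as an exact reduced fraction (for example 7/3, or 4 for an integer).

1. After x ≥ 8: [(8,4/5) (12,0) (19,17) (8,283/16)]
2. After x ≤ 13: [(8,4/5) (12,0) (13,17/7) (13,139/8) (8,283/16)]
3. After y ≥ 11: [(8,11) (13,11) (13,139/8) (8,283/16)]
4. After y ≤ 20: [(8,11) (13,11) (13,139/8) (8,283/16)]
5. Canonical ring: [(8,11) (13,11) (13,139/8) (8,283/16)]

Clipped polygon: [(8,11) (13,11) (13,139/8) (8,283/16)]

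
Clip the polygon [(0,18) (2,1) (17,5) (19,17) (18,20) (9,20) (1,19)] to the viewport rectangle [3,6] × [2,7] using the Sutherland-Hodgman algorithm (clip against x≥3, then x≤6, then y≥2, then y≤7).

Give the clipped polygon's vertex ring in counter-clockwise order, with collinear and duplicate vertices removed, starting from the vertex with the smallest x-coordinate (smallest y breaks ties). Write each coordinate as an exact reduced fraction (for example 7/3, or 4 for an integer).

Clipped polygon: [(3,2) (23/4,2) (6,31/15) (6,7) (3,7)]

1. After x ≥ 3: [(3,19/15) (17,5) (19,17) (18,20) (9,20) (3,77/4)]
2. After x ≤ 6: [(3,19/15) (6,31/15) (6,157/8) (3,77/4)]
3. After y ≥ 2: [(3,2) (23/4,2) (6,31/15) (6,157/8) (3,77/4)]
4. After y ≤ 7: [(3,7) (3,2) (23/4,2) (6,31/15) (6,7)]
5. Canonical ring: [(3,2) (23/4,2) (6,31/15) (6,7) (3,7)]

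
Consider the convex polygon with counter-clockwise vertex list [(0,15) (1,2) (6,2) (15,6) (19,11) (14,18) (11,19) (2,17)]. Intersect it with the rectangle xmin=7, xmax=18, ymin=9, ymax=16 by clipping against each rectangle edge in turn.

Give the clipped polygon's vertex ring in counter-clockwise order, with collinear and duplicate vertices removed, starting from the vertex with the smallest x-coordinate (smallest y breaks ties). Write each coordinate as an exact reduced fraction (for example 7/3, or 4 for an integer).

1. After x ≥ 7: [(7,22/9) (15,6) (19,11) (14,18) (11,19) (7,163/9)]
2. After x ≤ 18: [(7,22/9) (15,6) (18,39/4) (18,62/5) (14,18) (11,19) (7,163/9)]
3. After y ≥ 9: [(7,9) (87/5,9) (18,39/4) (18,62/5) (14,18) (11,19) (7,163/9)]
4. After y ≤ 16: [(7,16) (7,9) (87/5,9) (18,39/4) (18,62/5) (108/7,16)]
5. Canonical ring: [(7,9) (87/5,9) (18,39/4) (18,62/5) (108/7,16) (7,16)]

Clipped polygon: [(7,9) (87/5,9) (18,39/4) (18,62/5) (108/7,16) (7,16)]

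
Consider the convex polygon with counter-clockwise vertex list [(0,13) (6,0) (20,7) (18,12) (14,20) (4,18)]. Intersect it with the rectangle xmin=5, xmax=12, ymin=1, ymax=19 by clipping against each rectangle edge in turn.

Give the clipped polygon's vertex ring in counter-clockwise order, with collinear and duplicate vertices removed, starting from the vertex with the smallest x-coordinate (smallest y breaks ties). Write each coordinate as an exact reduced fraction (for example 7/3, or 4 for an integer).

1. After x ≥ 5: [(5,13/6) (6,0) (20,7) (18,12) (14,20) (5,91/5)]
2. After x ≤ 12: [(5,13/6) (6,0) (12,3) (12,98/5) (5,91/5)]
3. After y ≥ 1: [(5,13/6) (72/13,1) (8,1) (12,3) (12,98/5) (5,91/5)]
4. After y ≤ 19: [(5,13/6) (72/13,1) (8,1) (12,3) (12,19) (9,19) (5,91/5)]
5. Canonical ring: [(5,13/6) (72/13,1) (8,1) (12,3) (12,19) (9,19) (5,91/5)]

Clipped polygon: [(5,13/6) (72/13,1) (8,1) (12,3) (12,19) (9,19) (5,91/5)]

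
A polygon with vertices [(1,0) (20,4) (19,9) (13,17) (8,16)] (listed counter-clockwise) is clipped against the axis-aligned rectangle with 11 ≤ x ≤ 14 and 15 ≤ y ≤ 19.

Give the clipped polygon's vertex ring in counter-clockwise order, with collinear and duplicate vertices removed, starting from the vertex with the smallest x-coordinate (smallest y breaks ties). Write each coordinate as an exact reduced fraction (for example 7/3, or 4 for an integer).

1. After x ≥ 11: [(11,40/19) (20,4) (19,9) (13,17) (11,83/5)]
2. After x ≤ 14: [(11,40/19) (14,52/19) (14,47/3) (13,17) (11,83/5)]
3. After y ≥ 15: [(11,15) (14,15) (14,47/3) (13,17) (11,83/5)]
4. After y ≤ 19: [(11,15) (14,15) (14,47/3) (13,17) (11,83/5)]
5. Canonical ring: [(11,15) (14,15) (14,47/3) (13,17) (11,83/5)]

Clipped polygon: [(11,15) (14,15) (14,47/3) (13,17) (11,83/5)]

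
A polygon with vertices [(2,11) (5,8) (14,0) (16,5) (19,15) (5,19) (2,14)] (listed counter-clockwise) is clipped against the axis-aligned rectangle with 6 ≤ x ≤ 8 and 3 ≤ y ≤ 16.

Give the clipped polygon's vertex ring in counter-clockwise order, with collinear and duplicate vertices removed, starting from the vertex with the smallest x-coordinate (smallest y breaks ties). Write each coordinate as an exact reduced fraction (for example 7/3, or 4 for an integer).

1. After x ≥ 6: [(6,64/9) (14,0) (16,5) (19,15) (6,131/7)]
2. After x ≤ 8: [(6,64/9) (8,16/3) (8,127/7) (6,131/7)]
3. After y ≥ 3: [(6,64/9) (8,16/3) (8,127/7) (6,131/7)]
4. After y ≤ 16: [(6,16) (6,64/9) (8,16/3) (8,16)]
5. Canonical ring: [(6,64/9) (8,16/3) (8,16) (6,16)]

Clipped polygon: [(6,64/9) (8,16/3) (8,16) (6,16)]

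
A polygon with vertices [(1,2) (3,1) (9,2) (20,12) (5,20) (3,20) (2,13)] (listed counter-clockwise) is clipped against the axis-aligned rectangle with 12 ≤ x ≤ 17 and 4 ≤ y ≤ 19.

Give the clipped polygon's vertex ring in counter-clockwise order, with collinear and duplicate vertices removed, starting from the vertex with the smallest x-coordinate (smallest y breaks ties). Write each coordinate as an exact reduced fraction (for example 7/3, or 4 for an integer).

Clipped polygon: [(12,52/11) (17,102/11) (17,68/5) (12,244/15)]

1. After x ≥ 12: [(12,52/11) (20,12) (12,244/15)]
2. After x ≤ 17: [(12,52/11) (17,102/11) (17,68/5) (12,244/15)]
3. After y ≥ 4: [(12,52/11) (17,102/11) (17,68/5) (12,244/15)]
4. After y ≤ 19: [(12,52/11) (17,102/11) (17,68/5) (12,244/15)]
5. Canonical ring: [(12,52/11) (17,102/11) (17,68/5) (12,244/15)]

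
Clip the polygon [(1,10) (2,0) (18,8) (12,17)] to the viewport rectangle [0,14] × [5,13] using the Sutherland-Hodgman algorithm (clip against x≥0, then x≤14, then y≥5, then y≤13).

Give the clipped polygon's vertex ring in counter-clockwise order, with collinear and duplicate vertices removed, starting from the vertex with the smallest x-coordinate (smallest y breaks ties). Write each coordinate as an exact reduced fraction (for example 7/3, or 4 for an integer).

Clipped polygon: [(1,10) (3/2,5) (12,5) (14,6) (14,13) (40/7,13)]

1. After x ≥ 0: [(1,10) (2,0) (18,8) (12,17)]
2. After x ≤ 14: [(1,10) (2,0) (14,6) (14,14) (12,17)]
3. After y ≥ 5: [(1,10) (3/2,5) (12,5) (14,6) (14,14) (12,17)]
4. After y ≤ 13: [(40/7,13) (1,10) (3/2,5) (12,5) (14,6) (14,13)]
5. Canonical ring: [(1,10) (3/2,5) (12,5) (14,6) (14,13) (40/7,13)]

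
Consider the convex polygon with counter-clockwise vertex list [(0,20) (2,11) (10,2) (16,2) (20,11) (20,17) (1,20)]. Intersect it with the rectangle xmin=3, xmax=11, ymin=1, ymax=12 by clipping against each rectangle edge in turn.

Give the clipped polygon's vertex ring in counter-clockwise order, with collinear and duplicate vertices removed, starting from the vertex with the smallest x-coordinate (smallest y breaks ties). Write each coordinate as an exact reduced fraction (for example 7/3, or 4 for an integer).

1. After x ≥ 3: [(3,79/8) (10,2) (16,2) (20,11) (20,17) (3,374/19)]
2. After x ≤ 11: [(3,79/8) (10,2) (11,2) (11,350/19) (3,374/19)]
3. After y ≥ 1: [(3,79/8) (10,2) (11,2) (11,350/19) (3,374/19)]
4. After y ≤ 12: [(3,12) (3,79/8) (10,2) (11,2) (11,12)]
5. Canonical ring: [(3,79/8) (10,2) (11,2) (11,12) (3,12)]

Clipped polygon: [(3,79/8) (10,2) (11,2) (11,12) (3,12)]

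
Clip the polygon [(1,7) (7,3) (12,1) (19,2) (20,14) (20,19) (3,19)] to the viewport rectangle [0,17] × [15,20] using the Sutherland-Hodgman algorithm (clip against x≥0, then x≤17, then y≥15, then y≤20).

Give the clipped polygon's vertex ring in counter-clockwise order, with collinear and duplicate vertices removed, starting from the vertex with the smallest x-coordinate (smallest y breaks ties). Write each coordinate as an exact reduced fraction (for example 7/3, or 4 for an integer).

1. After x ≥ 0: [(1,7) (7,3) (12,1) (19,2) (20,14) (20,19) (3,19)]
2. After x ≤ 17: [(1,7) (7,3) (12,1) (17,12/7) (17,19) (3,19)]
3. After y ≥ 15: [(7/3,15) (17,15) (17,19) (3,19)]
4. After y ≤ 20: [(7/3,15) (17,15) (17,19) (3,19)]
5. Canonical ring: [(7/3,15) (17,15) (17,19) (3,19)]

Clipped polygon: [(7/3,15) (17,15) (17,19) (3,19)]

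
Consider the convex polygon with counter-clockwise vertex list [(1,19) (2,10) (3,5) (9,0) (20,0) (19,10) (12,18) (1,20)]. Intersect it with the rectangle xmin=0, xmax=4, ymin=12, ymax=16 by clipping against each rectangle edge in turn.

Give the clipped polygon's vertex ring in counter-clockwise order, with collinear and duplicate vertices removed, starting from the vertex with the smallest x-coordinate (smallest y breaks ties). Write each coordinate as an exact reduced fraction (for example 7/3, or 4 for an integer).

1. After x ≥ 0: [(1,19) (2,10) (3,5) (9,0) (20,0) (19,10) (12,18) (1,20)]
2. After x ≤ 4: [(1,19) (2,10) (3,5) (4,25/6) (4,214/11) (1,20)]
3. After y ≥ 12: [(1,19) (16/9,12) (4,12) (4,214/11) (1,20)]
4. After y ≤ 16: [(4/3,16) (16/9,12) (4,12) (4,16)]
5. Canonical ring: [(4/3,16) (16/9,12) (4,12) (4,16)]

Clipped polygon: [(4/3,16) (16/9,12) (4,12) (4,16)]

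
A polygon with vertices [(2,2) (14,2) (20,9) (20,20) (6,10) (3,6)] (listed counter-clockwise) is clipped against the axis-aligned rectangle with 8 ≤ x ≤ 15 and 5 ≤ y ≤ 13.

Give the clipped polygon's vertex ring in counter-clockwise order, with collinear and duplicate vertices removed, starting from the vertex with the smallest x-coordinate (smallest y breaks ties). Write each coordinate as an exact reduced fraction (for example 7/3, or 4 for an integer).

Clipped polygon: [(8,5) (15,5) (15,13) (51/5,13) (8,80/7)]

1. After x ≥ 8: [(8,2) (14,2) (20,9) (20,20) (8,80/7)]
2. After x ≤ 15: [(8,2) (14,2) (15,19/6) (15,115/7) (8,80/7)]
3. After y ≥ 5: [(8,5) (15,5) (15,115/7) (8,80/7)]
4. After y ≤ 13: [(8,5) (15,5) (15,13) (51/5,13) (8,80/7)]
5. Canonical ring: [(8,5) (15,5) (15,13) (51/5,13) (8,80/7)]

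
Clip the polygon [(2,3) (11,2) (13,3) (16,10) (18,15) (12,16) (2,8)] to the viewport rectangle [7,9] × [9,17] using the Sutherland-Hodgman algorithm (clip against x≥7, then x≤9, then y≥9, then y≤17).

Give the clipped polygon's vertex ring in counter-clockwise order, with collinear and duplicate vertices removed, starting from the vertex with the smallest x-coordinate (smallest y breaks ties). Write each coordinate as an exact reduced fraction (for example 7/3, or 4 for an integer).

1. After x ≥ 7: [(7,22/9) (11,2) (13,3) (16,10) (18,15) (12,16) (7,12)]
2. After x ≤ 9: [(7,22/9) (9,20/9) (9,68/5) (7,12)]
3. After y ≥ 9: [(7,9) (9,9) (9,68/5) (7,12)]
4. After y ≤ 17: [(7,9) (9,9) (9,68/5) (7,12)]
5. Canonical ring: [(7,9) (9,9) (9,68/5) (7,12)]

Clipped polygon: [(7,9) (9,9) (9,68/5) (7,12)]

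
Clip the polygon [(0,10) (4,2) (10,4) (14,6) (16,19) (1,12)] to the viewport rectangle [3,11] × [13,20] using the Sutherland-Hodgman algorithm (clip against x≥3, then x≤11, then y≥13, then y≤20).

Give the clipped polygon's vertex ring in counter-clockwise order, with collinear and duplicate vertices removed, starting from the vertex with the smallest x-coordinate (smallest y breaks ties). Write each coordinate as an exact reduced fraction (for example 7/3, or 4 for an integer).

1. After x ≥ 3: [(3,4) (4,2) (10,4) (14,6) (16,19) (3,194/15)]
2. After x ≤ 11: [(3,4) (4,2) (10,4) (11,9/2) (11,50/3) (3,194/15)]
3. After y ≥ 13: [(11,13) (11,50/3) (22/7,13)]
4. After y ≤ 20: [(11,13) (11,50/3) (22/7,13)]
5. Canonical ring: [(22/7,13) (11,13) (11,50/3)]

Clipped polygon: [(22/7,13) (11,13) (11,50/3)]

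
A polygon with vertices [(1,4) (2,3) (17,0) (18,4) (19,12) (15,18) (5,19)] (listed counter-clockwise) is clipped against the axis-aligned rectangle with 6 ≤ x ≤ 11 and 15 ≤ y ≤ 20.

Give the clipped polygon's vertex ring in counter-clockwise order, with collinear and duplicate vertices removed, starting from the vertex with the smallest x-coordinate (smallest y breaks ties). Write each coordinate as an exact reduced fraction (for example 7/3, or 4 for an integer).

Clipped polygon: [(6,15) (11,15) (11,92/5) (6,189/10)]

1. After x ≥ 6: [(6,11/5) (17,0) (18,4) (19,12) (15,18) (6,189/10)]
2. After x ≤ 11: [(6,11/5) (11,6/5) (11,92/5) (6,189/10)]
3. After y ≥ 15: [(6,15) (11,15) (11,92/5) (6,189/10)]
4. After y ≤ 20: [(6,15) (11,15) (11,92/5) (6,189/10)]
5. Canonical ring: [(6,15) (11,15) (11,92/5) (6,189/10)]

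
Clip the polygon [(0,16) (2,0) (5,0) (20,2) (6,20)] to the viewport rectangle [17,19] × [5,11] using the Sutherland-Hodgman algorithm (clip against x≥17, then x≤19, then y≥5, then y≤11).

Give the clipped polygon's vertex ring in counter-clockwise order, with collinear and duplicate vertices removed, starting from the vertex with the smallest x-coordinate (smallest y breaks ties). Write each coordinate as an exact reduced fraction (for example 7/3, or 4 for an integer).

Clipped polygon: [(17,5) (53/3,5) (17,41/7)]

1. After x ≥ 17: [(17,8/5) (20,2) (17,41/7)]
2. After x ≤ 19: [(17,8/5) (19,28/15) (19,23/7) (17,41/7)]
3. After y ≥ 5: [(17,5) (53/3,5) (17,41/7)]
4. After y ≤ 11: [(17,5) (53/3,5) (17,41/7)]
5. Canonical ring: [(17,5) (53/3,5) (17,41/7)]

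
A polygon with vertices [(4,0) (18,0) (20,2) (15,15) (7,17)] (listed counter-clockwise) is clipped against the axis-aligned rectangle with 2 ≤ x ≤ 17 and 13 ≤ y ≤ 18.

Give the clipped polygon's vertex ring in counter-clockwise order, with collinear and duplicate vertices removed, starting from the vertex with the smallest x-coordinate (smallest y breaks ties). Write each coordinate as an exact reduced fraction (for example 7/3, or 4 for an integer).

1. After x ≥ 2: [(4,0) (18,0) (20,2) (15,15) (7,17)]
2. After x ≤ 17: [(4,0) (17,0) (17,49/5) (15,15) (7,17)]
3. After y ≥ 13: [(107/17,13) (205/13,13) (15,15) (7,17)]
4. After y ≤ 18: [(107/17,13) (205/13,13) (15,15) (7,17)]
5. Canonical ring: [(107/17,13) (205/13,13) (15,15) (7,17)]

Clipped polygon: [(107/17,13) (205/13,13) (15,15) (7,17)]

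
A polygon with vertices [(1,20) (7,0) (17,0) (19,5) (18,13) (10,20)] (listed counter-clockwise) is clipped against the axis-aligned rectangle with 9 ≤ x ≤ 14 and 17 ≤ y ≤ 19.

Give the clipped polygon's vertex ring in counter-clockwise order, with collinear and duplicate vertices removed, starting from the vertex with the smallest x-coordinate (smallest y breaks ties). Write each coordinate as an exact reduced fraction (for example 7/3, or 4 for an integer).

Clipped polygon: [(9,17) (94/7,17) (78/7,19) (9,19)]

1. After x ≥ 9: [(9,20) (9,0) (17,0) (19,5) (18,13) (10,20)]
2. After x ≤ 14: [(9,20) (9,0) (14,0) (14,33/2) (10,20)]
3. After y ≥ 17: [(9,20) (9,17) (94/7,17) (10,20)]
4. After y ≤ 19: [(9,19) (9,17) (94/7,17) (78/7,19)]
5. Canonical ring: [(9,17) (94/7,17) (78/7,19) (9,19)]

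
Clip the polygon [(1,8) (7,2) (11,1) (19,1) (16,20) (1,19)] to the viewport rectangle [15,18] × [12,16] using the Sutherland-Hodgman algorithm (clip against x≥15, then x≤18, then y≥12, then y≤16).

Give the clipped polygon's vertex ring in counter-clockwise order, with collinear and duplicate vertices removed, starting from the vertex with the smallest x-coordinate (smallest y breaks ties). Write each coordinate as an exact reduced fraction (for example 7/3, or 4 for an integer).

1. After x ≥ 15: [(15,1) (19,1) (16,20) (15,299/15)]
2. After x ≤ 18: [(15,1) (18,1) (18,22/3) (16,20) (15,299/15)]
3. After y ≥ 12: [(15,12) (328/19,12) (16,20) (15,299/15)]
4. After y ≤ 16: [(15,16) (15,12) (328/19,12) (316/19,16)]
5. Canonical ring: [(15,12) (328/19,12) (316/19,16) (15,16)]

Clipped polygon: [(15,12) (328/19,12) (316/19,16) (15,16)]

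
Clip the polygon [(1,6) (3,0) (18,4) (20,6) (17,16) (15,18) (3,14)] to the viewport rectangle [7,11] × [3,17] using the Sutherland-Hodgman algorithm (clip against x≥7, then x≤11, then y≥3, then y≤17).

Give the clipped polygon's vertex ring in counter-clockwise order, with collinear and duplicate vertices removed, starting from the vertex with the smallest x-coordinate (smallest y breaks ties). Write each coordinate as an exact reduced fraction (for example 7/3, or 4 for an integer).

1. After x ≥ 7: [(7,16/15) (18,4) (20,6) (17,16) (15,18) (7,46/3)]
2. After x ≤ 11: [(7,16/15) (11,32/15) (11,50/3) (7,46/3)]
3. After y ≥ 3: [(7,3) (11,3) (11,50/3) (7,46/3)]
4. After y ≤ 17: [(7,3) (11,3) (11,50/3) (7,46/3)]
5. Canonical ring: [(7,3) (11,3) (11,50/3) (7,46/3)]

Clipped polygon: [(7,3) (11,3) (11,50/3) (7,46/3)]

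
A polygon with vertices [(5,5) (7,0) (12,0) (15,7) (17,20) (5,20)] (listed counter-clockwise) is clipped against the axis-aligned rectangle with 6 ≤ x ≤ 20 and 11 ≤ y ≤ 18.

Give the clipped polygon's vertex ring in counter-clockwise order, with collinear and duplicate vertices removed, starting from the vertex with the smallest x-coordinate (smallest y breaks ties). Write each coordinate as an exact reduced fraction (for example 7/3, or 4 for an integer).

Clipped polygon: [(6,11) (203/13,11) (217/13,18) (6,18)]

1. After x ≥ 6: [(6,5/2) (7,0) (12,0) (15,7) (17,20) (6,20)]
2. After x ≤ 20: [(6,5/2) (7,0) (12,0) (15,7) (17,20) (6,20)]
3. After y ≥ 11: [(6,11) (203/13,11) (17,20) (6,20)]
4. After y ≤ 18: [(6,18) (6,11) (203/13,11) (217/13,18)]
5. Canonical ring: [(6,11) (203/13,11) (217/13,18) (6,18)]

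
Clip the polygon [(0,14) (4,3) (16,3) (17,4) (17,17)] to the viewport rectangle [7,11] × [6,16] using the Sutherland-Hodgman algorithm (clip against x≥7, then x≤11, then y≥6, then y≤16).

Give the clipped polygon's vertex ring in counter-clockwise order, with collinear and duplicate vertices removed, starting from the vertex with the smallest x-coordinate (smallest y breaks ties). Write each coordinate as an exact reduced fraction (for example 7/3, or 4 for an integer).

Clipped polygon: [(7,6) (11,6) (11,271/17) (7,259/17)]

1. After x ≥ 7: [(7,259/17) (7,3) (16,3) (17,4) (17,17)]
2. After x ≤ 11: [(11,271/17) (7,259/17) (7,3) (11,3)]
3. After y ≥ 6: [(11,6) (11,271/17) (7,259/17) (7,6)]
4. After y ≤ 16: [(11,6) (11,271/17) (7,259/17) (7,6)]
5. Canonical ring: [(7,6) (11,6) (11,271/17) (7,259/17)]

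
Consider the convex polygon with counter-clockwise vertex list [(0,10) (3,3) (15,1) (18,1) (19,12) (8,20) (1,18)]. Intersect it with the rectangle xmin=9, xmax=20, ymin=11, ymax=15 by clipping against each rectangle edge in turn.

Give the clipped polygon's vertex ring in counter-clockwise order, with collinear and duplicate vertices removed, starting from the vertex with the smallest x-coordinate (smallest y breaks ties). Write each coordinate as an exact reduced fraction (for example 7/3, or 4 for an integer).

Clipped polygon: [(9,11) (208/11,11) (19,12) (119/8,15) (9,15)]

1. After x ≥ 9: [(9,2) (15,1) (18,1) (19,12) (9,212/11)]
2. After x ≤ 20: [(9,2) (15,1) (18,1) (19,12) (9,212/11)]
3. After y ≥ 11: [(9,11) (208/11,11) (19,12) (9,212/11)]
4. After y ≤ 15: [(9,15) (9,11) (208/11,11) (19,12) (119/8,15)]
5. Canonical ring: [(9,11) (208/11,11) (19,12) (119/8,15) (9,15)]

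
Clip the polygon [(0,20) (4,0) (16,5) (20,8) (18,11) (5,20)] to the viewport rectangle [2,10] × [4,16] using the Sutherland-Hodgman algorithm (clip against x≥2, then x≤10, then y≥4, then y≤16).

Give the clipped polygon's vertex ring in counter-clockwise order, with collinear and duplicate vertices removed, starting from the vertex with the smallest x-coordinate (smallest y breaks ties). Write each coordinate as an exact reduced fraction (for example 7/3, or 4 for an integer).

1. After x ≥ 2: [(2,20) (2,10) (4,0) (16,5) (20,8) (18,11) (5,20)]
2. After x ≤ 10: [(2,20) (2,10) (4,0) (10,5/2) (10,215/13) (5,20)]
3. After y ≥ 4: [(2,20) (2,10) (16/5,4) (10,4) (10,215/13) (5,20)]
4. After y ≤ 16: [(2,16) (2,10) (16/5,4) (10,4) (10,16)]
5. Canonical ring: [(2,10) (16/5,4) (10,4) (10,16) (2,16)]

Clipped polygon: [(2,10) (16/5,4) (10,4) (10,16) (2,16)]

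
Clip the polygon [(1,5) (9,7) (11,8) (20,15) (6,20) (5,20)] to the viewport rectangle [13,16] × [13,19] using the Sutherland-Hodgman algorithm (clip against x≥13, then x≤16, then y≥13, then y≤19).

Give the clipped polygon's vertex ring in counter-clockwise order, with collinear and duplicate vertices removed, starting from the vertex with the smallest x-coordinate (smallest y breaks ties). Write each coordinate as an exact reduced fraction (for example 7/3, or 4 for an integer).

Clipped polygon: [(13,13) (16,13) (16,115/7) (13,35/2)]

1. After x ≥ 13: [(13,86/9) (20,15) (13,35/2)]
2. After x ≤ 16: [(13,86/9) (16,107/9) (16,115/7) (13,35/2)]
3. After y ≥ 13: [(13,13) (16,13) (16,115/7) (13,35/2)]
4. After y ≤ 19: [(13,13) (16,13) (16,115/7) (13,35/2)]
5. Canonical ring: [(13,13) (16,13) (16,115/7) (13,35/2)]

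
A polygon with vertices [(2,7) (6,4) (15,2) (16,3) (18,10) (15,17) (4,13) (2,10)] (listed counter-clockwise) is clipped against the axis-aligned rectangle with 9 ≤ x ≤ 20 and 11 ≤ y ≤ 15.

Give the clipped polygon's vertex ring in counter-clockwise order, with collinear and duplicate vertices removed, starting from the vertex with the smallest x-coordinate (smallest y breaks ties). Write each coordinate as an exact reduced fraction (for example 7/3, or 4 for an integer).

1. After x ≥ 9: [(9,10/3) (15,2) (16,3) (18,10) (15,17) (9,163/11)]
2. After x ≤ 20: [(9,10/3) (15,2) (16,3) (18,10) (15,17) (9,163/11)]
3. After y ≥ 11: [(9,11) (123/7,11) (15,17) (9,163/11)]
4. After y ≤ 15: [(9,11) (123/7,11) (111/7,15) (19/2,15) (9,163/11)]
5. Canonical ring: [(9,11) (123/7,11) (111/7,15) (19/2,15) (9,163/11)]

Clipped polygon: [(9,11) (123/7,11) (111/7,15) (19/2,15) (9,163/11)]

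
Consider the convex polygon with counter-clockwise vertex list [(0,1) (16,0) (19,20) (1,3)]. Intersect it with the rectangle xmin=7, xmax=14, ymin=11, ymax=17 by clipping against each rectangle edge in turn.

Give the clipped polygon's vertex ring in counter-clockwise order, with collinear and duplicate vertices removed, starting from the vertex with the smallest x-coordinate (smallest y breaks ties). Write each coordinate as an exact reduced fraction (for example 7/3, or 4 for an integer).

1. After x ≥ 7: [(7,9/16) (16,0) (19,20) (7,26/3)]
2. After x ≤ 14: [(7,9/16) (14,1/8) (14,275/18) (7,26/3)]
3. After y ≥ 11: [(14,11) (14,275/18) (161/17,11)]
4. After y ≤ 17: [(14,11) (14,275/18) (161/17,11)]
5. Canonical ring: [(161/17,11) (14,11) (14,275/18)]

Clipped polygon: [(161/17,11) (14,11) (14,275/18)]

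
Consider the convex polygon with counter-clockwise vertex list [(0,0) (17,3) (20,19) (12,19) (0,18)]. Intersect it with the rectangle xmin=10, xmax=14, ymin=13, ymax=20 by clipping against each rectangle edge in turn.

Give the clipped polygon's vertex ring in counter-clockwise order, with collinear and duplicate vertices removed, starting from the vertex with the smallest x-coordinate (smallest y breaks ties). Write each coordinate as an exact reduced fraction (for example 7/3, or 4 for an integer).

1. After x ≥ 10: [(10,30/17) (17,3) (20,19) (12,19) (10,113/6)]
2. After x ≤ 14: [(10,30/17) (14,42/17) (14,19) (12,19) (10,113/6)]
3. After y ≥ 13: [(10,13) (14,13) (14,19) (12,19) (10,113/6)]
4. After y ≤ 20: [(10,13) (14,13) (14,19) (12,19) (10,113/6)]
5. Canonical ring: [(10,13) (14,13) (14,19) (12,19) (10,113/6)]

Clipped polygon: [(10,13) (14,13) (14,19) (12,19) (10,113/6)]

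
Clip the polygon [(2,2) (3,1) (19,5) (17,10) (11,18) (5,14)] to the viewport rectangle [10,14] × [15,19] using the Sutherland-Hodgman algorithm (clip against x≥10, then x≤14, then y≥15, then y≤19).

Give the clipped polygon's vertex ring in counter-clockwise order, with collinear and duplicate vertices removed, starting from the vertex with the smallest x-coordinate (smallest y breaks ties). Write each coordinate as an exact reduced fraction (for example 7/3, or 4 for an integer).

Clipped polygon: [(10,15) (53/4,15) (11,18) (10,52/3)]

1. After x ≥ 10: [(10,11/4) (19,5) (17,10) (11,18) (10,52/3)]
2. After x ≤ 14: [(10,11/4) (14,15/4) (14,14) (11,18) (10,52/3)]
3. After y ≥ 15: [(10,15) (53/4,15) (11,18) (10,52/3)]
4. After y ≤ 19: [(10,15) (53/4,15) (11,18) (10,52/3)]
5. Canonical ring: [(10,15) (53/4,15) (11,18) (10,52/3)]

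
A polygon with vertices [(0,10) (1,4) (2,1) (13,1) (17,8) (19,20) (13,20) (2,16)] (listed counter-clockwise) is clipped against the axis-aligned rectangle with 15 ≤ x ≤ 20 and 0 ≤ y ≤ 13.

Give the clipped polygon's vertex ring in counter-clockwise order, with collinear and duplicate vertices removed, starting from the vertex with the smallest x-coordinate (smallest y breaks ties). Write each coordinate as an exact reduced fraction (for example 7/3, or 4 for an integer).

1. After x ≥ 15: [(15,9/2) (17,8) (19,20) (15,20)]
2. After x ≤ 20: [(15,9/2) (17,8) (19,20) (15,20)]
3. After y ≥ 0: [(15,9/2) (17,8) (19,20) (15,20)]
4. After y ≤ 13: [(15,13) (15,9/2) (17,8) (107/6,13)]
5. Canonical ring: [(15,9/2) (17,8) (107/6,13) (15,13)]

Clipped polygon: [(15,9/2) (17,8) (107/6,13) (15,13)]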